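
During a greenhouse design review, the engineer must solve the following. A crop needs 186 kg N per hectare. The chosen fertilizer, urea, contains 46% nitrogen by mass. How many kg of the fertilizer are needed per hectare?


Rate = N_required / (N_content / 100)
     = 186 / (46 / 100)
     = 186 / 0.46
     = 404.35 kg/ha


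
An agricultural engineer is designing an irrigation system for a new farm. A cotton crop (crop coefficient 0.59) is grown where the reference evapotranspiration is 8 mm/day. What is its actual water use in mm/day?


ETc = Kc * ET0
    = 0.59 * 8
    = 4.72 mm/day


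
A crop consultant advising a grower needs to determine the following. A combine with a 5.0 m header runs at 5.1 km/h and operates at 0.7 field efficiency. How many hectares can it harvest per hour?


C = w * v * eta_f / 10
  = 5.0 * 5.1 * 0.7 / 10
  = 17.85 / 10
  = 1.79 ha/h


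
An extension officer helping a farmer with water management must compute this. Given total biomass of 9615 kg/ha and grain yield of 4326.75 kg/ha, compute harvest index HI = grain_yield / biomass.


HI = grain_yield / biomass
   = 4326.75 / 9615
   = 0.45


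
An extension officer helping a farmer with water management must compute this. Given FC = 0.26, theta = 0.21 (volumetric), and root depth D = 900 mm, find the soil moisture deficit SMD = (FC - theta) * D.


SMD = (FC - theta) * D
    = (0.26 - 0.21) * 900
    = 0.050 * 900
    = 45 mm


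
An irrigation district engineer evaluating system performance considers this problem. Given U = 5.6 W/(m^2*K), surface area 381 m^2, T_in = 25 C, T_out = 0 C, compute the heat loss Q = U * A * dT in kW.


dT = 25 - (0) = 25 K
Q = U * A * dT
  = 5.6 * 381 * 25
  = 53340 W = 53.34 kW


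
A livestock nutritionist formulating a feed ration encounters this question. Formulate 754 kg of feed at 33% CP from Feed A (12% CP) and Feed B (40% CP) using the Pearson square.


parts_A = CP_b - target = 40 - 33 = 7
parts_B = target - CP_a = 33 - 12 = 21
total_parts = 7 + 21 = 28
Feed A = 754 * 7 / 28 = 188.50 kg
Feed B = 754 * 21 / 28 = 565.50 kg

188.50 kg


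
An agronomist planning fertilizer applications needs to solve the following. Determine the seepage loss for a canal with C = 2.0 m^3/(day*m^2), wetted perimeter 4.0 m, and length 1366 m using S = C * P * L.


S = C * P * L
  = 2.0 * 4.0 * 1366
  = 10928 m^3/day


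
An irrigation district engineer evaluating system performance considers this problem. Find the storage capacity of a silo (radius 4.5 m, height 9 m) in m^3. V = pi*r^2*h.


V = pi * r^2 * h
  = pi * 4.5^2 * 9
  = pi * 20.25 * 9
  = 572.56 m^3


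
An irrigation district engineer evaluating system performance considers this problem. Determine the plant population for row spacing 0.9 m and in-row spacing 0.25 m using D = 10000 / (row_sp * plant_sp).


D = 10000 / (row_sp * plant_sp)
  = 10000 / (0.9 * 0.25)
  = 10000 / 0.2250
  = 44444.44 plants/ha


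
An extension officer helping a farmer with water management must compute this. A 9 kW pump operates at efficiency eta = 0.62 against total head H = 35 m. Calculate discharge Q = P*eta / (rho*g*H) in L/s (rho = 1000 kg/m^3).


Q = (P * 1000 * eta) / (rho * g * H)
  = (9 * 1000 * 0.62) / (1000 * 9.81 * 35)
  = 5580 / 343350
  = 0.01625 m^3/s = 16.25 L/s


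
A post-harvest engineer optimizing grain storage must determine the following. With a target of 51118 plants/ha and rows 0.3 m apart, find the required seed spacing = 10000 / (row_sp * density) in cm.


spacing = 10000 / (row_sp * density)
        = 10000 / (0.3 * 51118)
        = 10000 / 15335.40
        = 0.65209 m = 65.21 cm


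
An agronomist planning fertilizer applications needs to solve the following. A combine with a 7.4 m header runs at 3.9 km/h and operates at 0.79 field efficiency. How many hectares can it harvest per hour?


C = w * v * eta_f / 10
  = 7.4 * 3.9 * 0.79 / 10
  = 22.80 / 10
  = 2.28 ha/h


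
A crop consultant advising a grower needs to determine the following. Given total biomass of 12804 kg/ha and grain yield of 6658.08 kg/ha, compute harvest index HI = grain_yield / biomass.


HI = grain_yield / biomass
   = 6658.08 / 12804
   = 0.52


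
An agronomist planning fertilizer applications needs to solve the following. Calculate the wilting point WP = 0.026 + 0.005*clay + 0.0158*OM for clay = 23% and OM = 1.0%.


WP = 0.026 + 0.005*23 + 0.0158*1.0
   = 0.026 + 0.1150 + 0.0158
   = 0.1568


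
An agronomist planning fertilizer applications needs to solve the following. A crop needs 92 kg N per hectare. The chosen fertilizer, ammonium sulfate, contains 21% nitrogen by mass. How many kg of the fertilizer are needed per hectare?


Rate = N_required / (N_content / 100)
     = 92 / (21 / 100)
     = 92 / 0.21
     = 438.10 kg/ha


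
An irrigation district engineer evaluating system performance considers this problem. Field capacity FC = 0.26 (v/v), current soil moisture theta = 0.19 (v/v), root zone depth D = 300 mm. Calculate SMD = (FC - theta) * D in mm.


SMD = (FC - theta) * D
    = (0.26 - 0.19) * 300
    = 0.070 * 300
    = 21 mm


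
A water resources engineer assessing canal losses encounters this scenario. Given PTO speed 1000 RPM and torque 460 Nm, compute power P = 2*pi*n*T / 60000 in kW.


P = 2*pi*n*T / 60000
  = 2*pi * 1000 * 460 / 60000
  = 2890265.24 / 60000
  = 48.17 kW


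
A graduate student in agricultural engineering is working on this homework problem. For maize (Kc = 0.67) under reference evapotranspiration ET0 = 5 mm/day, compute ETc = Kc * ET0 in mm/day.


ETc = Kc * ET0
    = 0.67 * 5
    = 3.35 mm/day


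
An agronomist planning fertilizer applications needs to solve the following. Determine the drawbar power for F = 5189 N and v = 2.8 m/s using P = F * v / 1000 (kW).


P = F * v / 1000
  = 5189 * 2.8 / 1000
  = 14529.20 / 1000
  = 14.53 kW


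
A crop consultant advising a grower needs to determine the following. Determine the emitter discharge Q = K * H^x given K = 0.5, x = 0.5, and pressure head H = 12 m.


Q = K * H^x
  = 0.5 * 12^0.5
  = 0.5 * 3.4641
  = 1.73 L/h


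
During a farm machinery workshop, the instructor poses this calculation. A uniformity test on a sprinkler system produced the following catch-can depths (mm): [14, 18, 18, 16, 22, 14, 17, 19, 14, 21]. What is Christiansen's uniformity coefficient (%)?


xbar = 173 / 10 = 17.300
sum|xi - xbar| = 23
CU = 100 * (1 - 23 / (10 * 17.300))
   = 100 * (1 - 0.1329)
   = 86.71%


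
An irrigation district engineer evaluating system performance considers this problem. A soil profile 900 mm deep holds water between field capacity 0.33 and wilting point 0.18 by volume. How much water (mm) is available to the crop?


AW = (FC - WP) * D
   = (0.33 - 0.18) * 900
   = 0.15 * 900
   = 135 mm


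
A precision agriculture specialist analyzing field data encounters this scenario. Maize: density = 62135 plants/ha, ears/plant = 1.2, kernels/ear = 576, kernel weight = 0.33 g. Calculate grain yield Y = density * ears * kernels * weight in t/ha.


Y = density * ears * kernels * kw
  = 62135 * 1.2 * 576 * 0.33 g/ha
  = 14172744.96 g/ha
  = 14172.74 kg/ha = 14.17 t/ha


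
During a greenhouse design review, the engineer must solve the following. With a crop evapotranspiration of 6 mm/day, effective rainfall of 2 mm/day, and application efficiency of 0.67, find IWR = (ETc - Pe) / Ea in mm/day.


IWR = (ETc - Pe) / Ea
    = (6 - 2) / 0.67
    = 4 / 0.67
    = 5.97 mm/day


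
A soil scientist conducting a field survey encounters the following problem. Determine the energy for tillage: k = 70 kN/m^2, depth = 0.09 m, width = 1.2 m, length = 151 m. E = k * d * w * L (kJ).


E = k * d * w * L
  = 70 * 0.09 * 1.2 * 151
  = 1141.56 kJ


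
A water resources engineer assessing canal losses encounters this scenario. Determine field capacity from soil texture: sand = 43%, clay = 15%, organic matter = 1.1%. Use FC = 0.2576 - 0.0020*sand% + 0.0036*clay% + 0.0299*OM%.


FC = 0.2576 - 0.0020*43 + 0.0036*15 + 0.0299*1.1
   = 0.2576 - 0.0860 + 0.0540 + 0.0329
   = 0.2585


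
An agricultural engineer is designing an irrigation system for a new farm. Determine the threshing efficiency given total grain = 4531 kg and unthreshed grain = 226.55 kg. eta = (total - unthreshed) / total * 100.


eta = (total - unthreshed) / total * 100
    = (4531 - 226.55) / 4531 * 100
    = 4304.45 / 4531 * 100
    = 95%


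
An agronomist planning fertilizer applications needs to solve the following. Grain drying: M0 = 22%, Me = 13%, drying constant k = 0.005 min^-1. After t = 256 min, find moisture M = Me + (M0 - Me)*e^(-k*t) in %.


M = Me + (M0 - Me) * e^(-k*t)
  = 13 + (22 - 13) * e^(-0.005*256)
  = 13 + 9 * e^(-1.280)
  = 13 + 9 * 0.27804
  = 13 + 2.5023
  = 15.50%


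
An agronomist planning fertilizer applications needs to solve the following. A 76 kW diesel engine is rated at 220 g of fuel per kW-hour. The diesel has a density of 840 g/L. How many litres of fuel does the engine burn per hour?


FC = P * BSFC / rho_fuel
   = 76 * 220 / 840
   = 16720 / 840
   = 19.90 L/h


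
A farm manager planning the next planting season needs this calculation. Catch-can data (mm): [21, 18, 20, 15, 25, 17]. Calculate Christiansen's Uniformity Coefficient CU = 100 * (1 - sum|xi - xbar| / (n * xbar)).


xbar = 116 / 6 = 19.333
sum|xi - xbar| = 16
CU = 100 * (1 - 16 / (6 * 19.333))
   = 100 * (1 - 0.1379)
   = 86.21%


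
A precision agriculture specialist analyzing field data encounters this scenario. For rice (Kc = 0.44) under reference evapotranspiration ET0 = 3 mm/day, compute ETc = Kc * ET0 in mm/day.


ETc = Kc * ET0
    = 0.44 * 3
    = 1.32 mm/day


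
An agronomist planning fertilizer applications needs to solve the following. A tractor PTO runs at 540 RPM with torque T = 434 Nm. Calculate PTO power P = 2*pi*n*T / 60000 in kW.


P = 2*pi*n*T / 60000
  = 2*pi * 540 * 434 / 60000
  = 1472527.31 / 60000
  = 24.54 kW


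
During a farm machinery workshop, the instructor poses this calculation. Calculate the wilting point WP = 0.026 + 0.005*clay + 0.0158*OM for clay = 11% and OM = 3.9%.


WP = 0.026 + 0.005*11 + 0.0158*3.9
   = 0.026 + 0.0550 + 0.0616
   = 0.1426


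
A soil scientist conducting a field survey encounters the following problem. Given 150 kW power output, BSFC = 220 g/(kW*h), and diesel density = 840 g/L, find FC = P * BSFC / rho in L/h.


FC = P * BSFC / rho_fuel
   = 150 * 220 / 840
   = 33000 / 840
   = 39.29 L/h


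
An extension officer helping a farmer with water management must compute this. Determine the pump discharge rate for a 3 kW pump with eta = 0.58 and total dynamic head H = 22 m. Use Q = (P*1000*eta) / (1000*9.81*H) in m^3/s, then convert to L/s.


Q = (P * 1000 * eta) / (rho * g * H)
  = (3 * 1000 * 0.58) / (1000 * 9.81 * 22)
  = 1740 / 215820
  = 0.00806 m^3/s = 8.06 L/s


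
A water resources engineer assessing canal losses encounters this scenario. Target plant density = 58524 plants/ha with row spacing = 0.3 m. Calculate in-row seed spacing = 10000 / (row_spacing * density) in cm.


spacing = 10000 / (row_sp * density)
        = 10000 / (0.3 * 58524)
        = 10000 / 17557.20
        = 0.56957 m = 56.96 cm


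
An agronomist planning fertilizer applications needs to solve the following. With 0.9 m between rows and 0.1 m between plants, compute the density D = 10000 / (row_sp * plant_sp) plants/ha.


D = 10000 / (row_sp * plant_sp)
  = 10000 / (0.9 * 0.1)
  = 10000 / 0.0900
  = 111111.11 plants/ha


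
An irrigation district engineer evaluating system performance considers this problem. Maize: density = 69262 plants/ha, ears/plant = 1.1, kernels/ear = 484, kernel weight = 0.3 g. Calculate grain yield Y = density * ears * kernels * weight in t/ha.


Y = density * ears * kernels * kw
  = 69262 * 1.1 * 484 * 0.3 g/ha
  = 11062526.64 g/ha
  = 11062.53 kg/ha = 11.06 t/ha


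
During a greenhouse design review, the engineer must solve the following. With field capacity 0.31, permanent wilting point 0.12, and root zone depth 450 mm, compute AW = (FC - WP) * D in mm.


AW = (FC - WP) * D
   = (0.31 - 0.12) * 450
   = 0.19 * 450
   = 85.50 mm


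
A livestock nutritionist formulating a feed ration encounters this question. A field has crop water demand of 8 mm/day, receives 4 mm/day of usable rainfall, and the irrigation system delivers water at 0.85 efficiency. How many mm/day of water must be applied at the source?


IWR = (ETc - Pe) / Ea
    = (8 - 4) / 0.85
    = 4 / 0.85
    = 4.71 mm/day


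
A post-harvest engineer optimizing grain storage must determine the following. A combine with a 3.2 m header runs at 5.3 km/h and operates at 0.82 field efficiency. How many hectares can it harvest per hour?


C = w * v * eta_f / 10
  = 3.2 * 5.3 * 0.82 / 10
  = 13.91 / 10
  = 1.39 ha/h


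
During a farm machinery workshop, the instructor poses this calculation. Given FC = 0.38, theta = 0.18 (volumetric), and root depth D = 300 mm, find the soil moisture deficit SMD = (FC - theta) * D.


SMD = (FC - theta) * D
    = (0.38 - 0.18) * 300
    = 0.200 * 300
    = 60 mm


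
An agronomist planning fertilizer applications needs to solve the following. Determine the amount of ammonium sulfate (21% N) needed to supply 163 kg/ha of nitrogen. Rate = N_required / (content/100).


Rate = N_required / (N_content / 100)
     = 163 / (21 / 100)
     = 163 / 0.21
     = 776.19 kg/ha


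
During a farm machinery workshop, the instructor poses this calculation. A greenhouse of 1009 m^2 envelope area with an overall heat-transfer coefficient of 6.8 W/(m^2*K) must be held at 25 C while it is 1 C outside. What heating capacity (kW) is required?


dT = 25 - (1) = 24 K
Q = U * A * dT
  = 6.8 * 1009 * 24
  = 164668.80 W = 164.67 kW


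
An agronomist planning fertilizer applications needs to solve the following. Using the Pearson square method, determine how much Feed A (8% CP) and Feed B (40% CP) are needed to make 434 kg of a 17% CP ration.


parts_A = CP_b - target = 40 - 17 = 23
parts_B = target - CP_a = 17 - 8 = 9
total_parts = 23 + 9 = 32
Feed A = 434 * 23 / 32 = 311.94 kg
Feed B = 434 * 9 / 32 = 122.06 kg

311.94 kg


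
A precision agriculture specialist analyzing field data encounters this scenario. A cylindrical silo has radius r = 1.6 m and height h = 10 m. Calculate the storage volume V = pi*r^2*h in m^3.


V = pi * r^2 * h
  = pi * 1.6^2 * 10
  = pi * 2.56 * 10
  = 80.42 m^3


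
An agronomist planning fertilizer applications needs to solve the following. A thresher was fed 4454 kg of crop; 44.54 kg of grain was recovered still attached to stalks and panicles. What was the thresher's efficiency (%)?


eta = (total - unthreshed) / total * 100
    = (4454 - 44.54) / 4454 * 100
    = 4409.46 / 4454 * 100
    = 99%


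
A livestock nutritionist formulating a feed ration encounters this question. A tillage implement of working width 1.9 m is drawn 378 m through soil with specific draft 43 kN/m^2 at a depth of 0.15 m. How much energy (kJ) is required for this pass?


E = k * d * w * L
  = 43 * 0.15 * 1.9 * 378
  = 4632.39 kJ


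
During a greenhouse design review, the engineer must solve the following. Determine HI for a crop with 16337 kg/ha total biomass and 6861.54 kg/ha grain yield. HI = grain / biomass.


HI = grain_yield / biomass
   = 6861.54 / 16337
   = 0.42


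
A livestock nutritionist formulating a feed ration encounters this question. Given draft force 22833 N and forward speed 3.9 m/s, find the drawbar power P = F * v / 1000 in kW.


P = F * v / 1000
  = 22833 * 3.9 / 1000
  = 89048.70 / 1000
  = 89.05 kW


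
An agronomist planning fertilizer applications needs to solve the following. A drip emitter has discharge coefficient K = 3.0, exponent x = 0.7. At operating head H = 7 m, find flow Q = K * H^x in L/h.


Q = K * H^x
  = 3.0 * 7^0.7
  = 3.0 * 3.9045
  = 11.71 L/h


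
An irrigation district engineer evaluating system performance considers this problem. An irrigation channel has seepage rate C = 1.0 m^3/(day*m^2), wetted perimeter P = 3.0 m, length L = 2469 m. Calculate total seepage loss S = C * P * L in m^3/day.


S = C * P * L
  = 1.0 * 3.0 * 2469
  = 7407 m^3/day


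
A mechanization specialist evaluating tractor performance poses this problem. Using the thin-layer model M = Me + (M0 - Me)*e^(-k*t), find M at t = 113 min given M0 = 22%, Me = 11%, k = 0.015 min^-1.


M = Me + (M0 - Me) * e^(-k*t)
  = 11 + (22 - 11) * e^(-0.015*113)
  = 11 + 11 * e^(-1.695)
  = 11 + 11 * 0.18360
  = 11 + 2.0196
  = 13.02%


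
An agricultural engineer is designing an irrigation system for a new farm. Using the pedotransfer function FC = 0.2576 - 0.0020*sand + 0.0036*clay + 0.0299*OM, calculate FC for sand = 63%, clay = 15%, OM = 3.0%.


FC = 0.2576 - 0.0020*63 + 0.0036*15 + 0.0299*3.0
   = 0.2576 - 0.1260 + 0.0540 + 0.0897
   = 0.2753


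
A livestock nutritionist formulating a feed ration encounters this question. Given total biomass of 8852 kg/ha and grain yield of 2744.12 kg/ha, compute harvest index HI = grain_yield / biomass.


HI = grain_yield / biomass
   = 2744.12 / 8852
   = 0.31


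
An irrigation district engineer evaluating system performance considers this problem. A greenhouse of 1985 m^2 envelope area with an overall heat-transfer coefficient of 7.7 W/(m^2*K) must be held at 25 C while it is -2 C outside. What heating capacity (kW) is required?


dT = 25 - (-2) = 27 K
Q = U * A * dT
  = 7.7 * 1985 * 27
  = 412681.50 W = 412.68 kW


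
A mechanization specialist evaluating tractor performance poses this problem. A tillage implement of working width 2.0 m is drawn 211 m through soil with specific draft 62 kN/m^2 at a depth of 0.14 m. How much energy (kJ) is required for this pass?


E = k * d * w * L
  = 62 * 0.14 * 2.0 * 211
  = 3662.96 kJ


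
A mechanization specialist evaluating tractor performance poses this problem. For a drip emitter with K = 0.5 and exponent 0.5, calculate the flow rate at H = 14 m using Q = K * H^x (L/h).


Q = K * H^x
  = 0.5 * 14^0.5
  = 0.5 * 3.7417
  = 1.87 L/h


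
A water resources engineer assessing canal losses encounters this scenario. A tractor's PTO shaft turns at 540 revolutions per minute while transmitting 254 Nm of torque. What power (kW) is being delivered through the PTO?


P = 2*pi*n*T / 60000
  = 2*pi * 540 * 254 / 60000
  = 861801.70 / 60000
  = 14.36 kW


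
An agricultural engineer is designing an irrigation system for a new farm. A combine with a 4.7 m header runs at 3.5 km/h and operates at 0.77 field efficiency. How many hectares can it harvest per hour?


C = w * v * eta_f / 10
  = 4.7 * 3.5 * 0.77 / 10
  = 12.67 / 10
  = 1.27 ha/h


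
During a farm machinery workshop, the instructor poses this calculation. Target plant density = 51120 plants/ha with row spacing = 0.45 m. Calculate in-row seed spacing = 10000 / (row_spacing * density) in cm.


spacing = 10000 / (row_sp * density)
        = 10000 / (0.45 * 51120)
        = 10000 / 23004
        = 0.43471 m = 43.47 cm


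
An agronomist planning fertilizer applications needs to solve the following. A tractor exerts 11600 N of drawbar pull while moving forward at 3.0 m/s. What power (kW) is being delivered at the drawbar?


P = F * v / 1000
  = 11600 * 3.0 / 1000
  = 34800 / 1000
  = 34.80 kW


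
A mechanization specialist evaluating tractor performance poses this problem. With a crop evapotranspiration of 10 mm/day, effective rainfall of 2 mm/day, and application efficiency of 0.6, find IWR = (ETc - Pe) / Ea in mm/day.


IWR = (ETc - Pe) / Ea
    = (10 - 2) / 0.6
    = 8 / 0.6
    = 13.33 mm/day


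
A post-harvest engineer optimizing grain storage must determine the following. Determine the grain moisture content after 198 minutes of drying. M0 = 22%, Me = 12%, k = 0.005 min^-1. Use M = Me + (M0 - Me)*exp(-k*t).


M = Me + (M0 - Me) * e^(-k*t)
  = 12 + (22 - 12) * e^(-0.005*198)
  = 12 + 10 * e^(-0.990)
  = 12 + 10 * 0.37158
  = 12 + 3.7158
  = 15.72%


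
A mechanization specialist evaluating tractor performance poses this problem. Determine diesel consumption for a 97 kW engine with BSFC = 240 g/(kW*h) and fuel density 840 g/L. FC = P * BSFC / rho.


FC = P * BSFC / rho_fuel
   = 97 * 240 / 840
   = 23280 / 840
   = 27.71 L/h


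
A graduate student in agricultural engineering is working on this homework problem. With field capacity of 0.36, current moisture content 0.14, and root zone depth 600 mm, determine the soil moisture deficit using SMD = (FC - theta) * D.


SMD = (FC - theta) * D
    = (0.36 - 0.14) * 600
    = 0.220 * 600
    = 132 mm


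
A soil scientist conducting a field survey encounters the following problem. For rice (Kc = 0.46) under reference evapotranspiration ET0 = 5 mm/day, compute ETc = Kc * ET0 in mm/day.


ETc = Kc * ET0
    = 0.46 * 5
    = 2.30 mm/day


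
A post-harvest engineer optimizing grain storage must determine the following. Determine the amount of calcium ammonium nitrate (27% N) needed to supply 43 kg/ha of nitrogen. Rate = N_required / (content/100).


Rate = N_required / (N_content / 100)
     = 43 / (27 / 100)
     = 43 / 0.27
     = 159.26 kg/ha


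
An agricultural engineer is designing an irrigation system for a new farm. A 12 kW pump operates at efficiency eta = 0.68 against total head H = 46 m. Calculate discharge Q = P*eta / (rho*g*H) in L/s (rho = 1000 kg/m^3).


Q = (P * 1000 * eta) / (rho * g * H)
  = (12 * 1000 * 0.68) / (1000 * 9.81 * 46)
  = 8160 / 451260
  = 0.01808 m^3/s = 18.08 L/s


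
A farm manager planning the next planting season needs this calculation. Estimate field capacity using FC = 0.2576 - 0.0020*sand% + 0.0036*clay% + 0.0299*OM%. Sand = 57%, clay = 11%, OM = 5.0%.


FC = 0.2576 - 0.0020*57 + 0.0036*11 + 0.0299*5.0
   = 0.2576 - 0.1140 + 0.0396 + 0.1495
   = 0.3327


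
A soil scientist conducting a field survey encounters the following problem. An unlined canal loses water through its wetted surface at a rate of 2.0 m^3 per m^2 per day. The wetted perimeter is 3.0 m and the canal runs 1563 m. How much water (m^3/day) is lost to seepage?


S = C * P * L
  = 2.0 * 3.0 * 1563
  = 9378 m^3/day


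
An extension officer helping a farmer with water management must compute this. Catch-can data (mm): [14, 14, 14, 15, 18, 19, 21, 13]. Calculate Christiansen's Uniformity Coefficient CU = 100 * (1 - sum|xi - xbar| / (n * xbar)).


xbar = 128 / 8 = 16
sum|xi - xbar| = 20
CU = 100 * (1 - 20 / (8 * 16))
   = 100 * (1 - 0.1563)
   = 84.38%


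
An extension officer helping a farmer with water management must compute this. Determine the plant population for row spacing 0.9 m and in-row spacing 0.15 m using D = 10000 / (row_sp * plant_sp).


D = 10000 / (row_sp * plant_sp)
  = 10000 / (0.9 * 0.15)
  = 10000 / 0.1350
  = 74074.07 plants/ha


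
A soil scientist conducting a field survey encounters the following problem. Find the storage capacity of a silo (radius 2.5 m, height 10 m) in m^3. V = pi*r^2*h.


V = pi * r^2 * h
  = pi * 2.5^2 * 10
  = pi * 6.25 * 10
  = 196.35 m^3


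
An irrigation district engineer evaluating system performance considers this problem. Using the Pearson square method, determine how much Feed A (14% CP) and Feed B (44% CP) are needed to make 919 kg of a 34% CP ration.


parts_A = CP_b - target = 44 - 34 = 10
parts_B = target - CP_a = 34 - 14 = 20
total_parts = 10 + 20 = 30
Feed A = 919 * 10 / 30 = 306.33 kg
Feed B = 919 * 20 / 30 = 612.67 kg

306.33 kg


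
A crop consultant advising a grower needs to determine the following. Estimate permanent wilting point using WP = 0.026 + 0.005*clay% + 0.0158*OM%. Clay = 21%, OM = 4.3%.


WP = 0.026 + 0.005*21 + 0.0158*4.3
   = 0.026 + 0.1050 + 0.0679
   = 0.1989


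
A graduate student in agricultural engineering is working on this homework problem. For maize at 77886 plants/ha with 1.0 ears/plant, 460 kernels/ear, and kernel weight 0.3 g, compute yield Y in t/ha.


Y = density * ears * kernels * kw
  = 77886 * 1.0 * 460 * 0.3 g/ha
  = 10748268 g/ha
  = 10748.27 kg/ha = 10.75 t/ha


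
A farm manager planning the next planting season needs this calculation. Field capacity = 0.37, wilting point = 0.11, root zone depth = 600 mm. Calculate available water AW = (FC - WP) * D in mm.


AW = (FC - WP) * D
   = (0.37 - 0.11) * 600
   = 0.26 * 600
   = 156 mm


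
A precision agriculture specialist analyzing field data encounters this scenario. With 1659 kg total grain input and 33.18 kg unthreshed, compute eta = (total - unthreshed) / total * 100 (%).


eta = (total - unthreshed) / total * 100
    = (1659 - 33.18) / 1659 * 100
    = 1625.82 / 1659 * 100
    = 98%


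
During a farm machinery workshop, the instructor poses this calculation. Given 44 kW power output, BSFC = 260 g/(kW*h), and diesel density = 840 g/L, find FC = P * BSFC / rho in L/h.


FC = P * BSFC / rho_fuel
   = 44 * 260 / 840
   = 11440 / 840
   = 13.62 L/h


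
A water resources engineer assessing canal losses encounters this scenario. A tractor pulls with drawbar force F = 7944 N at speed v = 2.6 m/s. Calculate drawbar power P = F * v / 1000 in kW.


P = F * v / 1000
  = 7944 * 2.6 / 1000
  = 20654.40 / 1000
  = 20.65 kW


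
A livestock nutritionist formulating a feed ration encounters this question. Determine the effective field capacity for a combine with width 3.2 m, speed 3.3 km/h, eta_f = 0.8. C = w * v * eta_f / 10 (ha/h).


C = w * v * eta_f / 10
  = 3.2 * 3.3 * 0.8 / 10
  = 8.45 / 10
  = 0.84 ha/h


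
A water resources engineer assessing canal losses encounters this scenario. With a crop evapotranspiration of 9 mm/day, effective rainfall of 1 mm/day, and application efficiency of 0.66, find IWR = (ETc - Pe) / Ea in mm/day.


IWR = (ETc - Pe) / Ea
    = (9 - 1) / 0.66
    = 8 / 0.66
    = 12.12 mm/day


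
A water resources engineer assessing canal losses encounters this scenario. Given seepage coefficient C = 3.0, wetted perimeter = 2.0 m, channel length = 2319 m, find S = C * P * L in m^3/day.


S = C * P * L
  = 3.0 * 2.0 * 2319
  = 13914 m^3/day


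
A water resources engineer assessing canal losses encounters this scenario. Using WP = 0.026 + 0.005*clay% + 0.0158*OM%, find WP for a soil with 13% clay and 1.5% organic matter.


WP = 0.026 + 0.005*13 + 0.0158*1.5
   = 0.026 + 0.0650 + 0.0237
   = 0.1147


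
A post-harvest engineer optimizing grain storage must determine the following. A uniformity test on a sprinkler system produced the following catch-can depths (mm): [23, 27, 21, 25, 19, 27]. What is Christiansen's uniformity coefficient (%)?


xbar = 142 / 6 = 23.667
sum|xi - xbar| = 16
CU = 100 * (1 - 16 / (6 * 23.667))
   = 100 * (1 - 0.1127)
   = 88.73%


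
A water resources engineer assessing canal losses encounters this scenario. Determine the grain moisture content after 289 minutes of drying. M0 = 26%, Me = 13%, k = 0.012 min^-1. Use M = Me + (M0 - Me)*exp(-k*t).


M = Me + (M0 - Me) * e^(-k*t)
  = 13 + (26 - 13) * e^(-0.012*289)
  = 13 + 13 * e^(-3.468)
  = 13 + 13 * 0.03118
  = 13 + 0.4053
  = 13.41%


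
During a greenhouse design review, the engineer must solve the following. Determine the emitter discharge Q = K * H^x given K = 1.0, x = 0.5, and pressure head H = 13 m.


Q = K * H^x
  = 1.0 * 13^0.5
  = 1.0 * 3.6056
  = 3.61 L/h


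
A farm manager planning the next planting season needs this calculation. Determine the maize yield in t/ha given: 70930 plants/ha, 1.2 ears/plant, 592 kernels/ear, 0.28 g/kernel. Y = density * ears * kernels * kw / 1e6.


Y = density * ears * kernels * kw
  = 70930 * 1.2 * 592 * 0.28 g/ha
  = 14108828.16 g/ha
  = 14108.83 kg/ha = 14.11 t/ha


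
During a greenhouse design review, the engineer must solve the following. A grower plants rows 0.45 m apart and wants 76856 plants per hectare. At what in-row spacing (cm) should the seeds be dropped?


spacing = 10000 / (row_sp * density)
        = 10000 / (0.45 * 76856)
        = 10000 / 34585.20
        = 0.28914 m = 28.91 cm


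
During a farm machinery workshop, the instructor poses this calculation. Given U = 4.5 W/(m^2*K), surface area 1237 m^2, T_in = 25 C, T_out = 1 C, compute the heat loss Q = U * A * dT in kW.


dT = 25 - (1) = 24 K
Q = U * A * dT
  = 4.5 * 1237 * 24
  = 133596 W = 133.60 kW


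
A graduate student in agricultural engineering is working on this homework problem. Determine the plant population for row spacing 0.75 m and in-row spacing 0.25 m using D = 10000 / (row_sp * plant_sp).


D = 10000 / (row_sp * plant_sp)
  = 10000 / (0.75 * 0.25)
  = 10000 / 0.1875
  = 53333.33 plants/ha


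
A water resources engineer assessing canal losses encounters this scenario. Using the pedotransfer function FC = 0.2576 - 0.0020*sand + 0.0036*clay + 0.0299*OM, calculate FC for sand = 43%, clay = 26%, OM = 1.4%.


FC = 0.2576 - 0.0020*43 + 0.0036*26 + 0.0299*1.4
   = 0.2576 - 0.0860 + 0.0936 + 0.0419
   = 0.3071


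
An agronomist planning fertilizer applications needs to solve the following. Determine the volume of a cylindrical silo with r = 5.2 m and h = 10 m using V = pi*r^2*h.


V = pi * r^2 * h
  = pi * 5.2^2 * 10
  = pi * 27.04 * 10
  = 849.49 m^3


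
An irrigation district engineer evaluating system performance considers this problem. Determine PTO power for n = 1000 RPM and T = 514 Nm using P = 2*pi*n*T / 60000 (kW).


P = 2*pi*n*T / 60000
  = 2*pi * 1000 * 514 / 60000
  = 3229557.25 / 60000
  = 53.83 kW


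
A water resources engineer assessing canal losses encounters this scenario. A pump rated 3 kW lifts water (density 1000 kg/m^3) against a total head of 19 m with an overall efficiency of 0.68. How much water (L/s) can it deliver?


Q = (P * 1000 * eta) / (rho * g * H)
  = (3 * 1000 * 0.68) / (1000 * 9.81 * 19)
  = 2040 / 186390
  = 0.01094 m^3/s = 10.94 L/s


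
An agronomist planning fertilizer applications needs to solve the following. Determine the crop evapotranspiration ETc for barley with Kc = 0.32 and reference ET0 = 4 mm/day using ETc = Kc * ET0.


ETc = Kc * ET0
    = 0.32 * 4
    = 1.28 mm/day


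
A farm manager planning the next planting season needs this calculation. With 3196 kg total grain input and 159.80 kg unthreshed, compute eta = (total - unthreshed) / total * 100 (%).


eta = (total - unthreshed) / total * 100
    = (3196 - 159.80) / 3196 * 100
    = 3036.20 / 3196 * 100
    = 95%


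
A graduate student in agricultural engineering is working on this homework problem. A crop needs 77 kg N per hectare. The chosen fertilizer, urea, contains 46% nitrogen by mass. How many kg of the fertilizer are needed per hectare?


Rate = N_required / (N_content / 100)
     = 77 / (46 / 100)
     = 77 / 0.46
     = 167.39 kg/ha


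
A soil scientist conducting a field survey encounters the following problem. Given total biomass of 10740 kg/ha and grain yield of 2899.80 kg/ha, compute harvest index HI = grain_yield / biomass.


HI = grain_yield / biomass
   = 2899.80 / 10740
   = 0.27


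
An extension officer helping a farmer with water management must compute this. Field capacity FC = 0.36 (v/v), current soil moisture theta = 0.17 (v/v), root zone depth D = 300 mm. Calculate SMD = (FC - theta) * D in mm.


SMD = (FC - theta) * D
    = (0.36 - 0.17) * 300
    = 0.190 * 300
    = 57 mm


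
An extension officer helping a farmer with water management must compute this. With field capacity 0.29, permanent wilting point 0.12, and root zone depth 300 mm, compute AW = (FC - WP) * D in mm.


AW = (FC - WP) * D
   = (0.29 - 0.12) * 300
   = 0.17 * 300
   = 51 mm


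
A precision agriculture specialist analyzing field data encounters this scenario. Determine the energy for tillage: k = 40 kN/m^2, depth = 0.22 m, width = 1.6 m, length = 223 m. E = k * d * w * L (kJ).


E = k * d * w * L
  = 40 * 0.22 * 1.6 * 223
  = 3139.84 kJ


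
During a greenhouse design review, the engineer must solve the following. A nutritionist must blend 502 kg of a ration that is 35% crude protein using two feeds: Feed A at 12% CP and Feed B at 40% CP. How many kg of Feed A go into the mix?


parts_A = CP_b - target = 40 - 35 = 5
parts_B = target - CP_a = 35 - 12 = 23
total_parts = 5 + 23 = 28
Feed A = 502 * 5 / 28 = 89.64 kg
Feed B = 502 * 23 / 28 = 412.36 kg

89.64 kg


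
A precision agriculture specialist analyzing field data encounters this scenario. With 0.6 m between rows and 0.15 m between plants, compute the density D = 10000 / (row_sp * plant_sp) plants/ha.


D = 10000 / (row_sp * plant_sp)
  = 10000 / (0.6 * 0.15)
  = 10000 / 0.0900
  = 111111.11 plants/ha


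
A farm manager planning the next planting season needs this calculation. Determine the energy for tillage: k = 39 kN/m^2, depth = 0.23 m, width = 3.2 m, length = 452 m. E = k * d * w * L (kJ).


E = k * d * w * L
  = 39 * 0.23 * 3.2 * 452
  = 12974.21 kJ


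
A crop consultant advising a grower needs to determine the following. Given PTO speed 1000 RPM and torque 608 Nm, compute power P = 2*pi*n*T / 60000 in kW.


P = 2*pi*n*T / 60000
  = 2*pi * 1000 * 608 / 60000
  = 3820176.67 / 60000
  = 63.67 kW


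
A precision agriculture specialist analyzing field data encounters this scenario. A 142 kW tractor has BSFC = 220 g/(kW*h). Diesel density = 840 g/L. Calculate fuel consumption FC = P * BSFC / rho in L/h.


FC = P * BSFC / rho_fuel
   = 142 * 220 / 840
   = 31240 / 840
   = 37.19 L/h


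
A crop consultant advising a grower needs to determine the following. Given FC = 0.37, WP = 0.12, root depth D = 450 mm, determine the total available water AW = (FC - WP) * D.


AW = (FC - WP) * D
   = (0.37 - 0.12) * 450
   = 0.25 * 450
   = 112.50 mm


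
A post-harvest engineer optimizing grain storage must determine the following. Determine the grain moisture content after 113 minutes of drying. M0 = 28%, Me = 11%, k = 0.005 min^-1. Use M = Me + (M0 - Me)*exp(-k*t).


M = Me + (M0 - Me) * e^(-k*t)
  = 11 + (28 - 11) * e^(-0.005*113)
  = 11 + 17 * e^(-0.565)
  = 11 + 17 * 0.56836
  = 11 + 9.6621
  = 20.66%


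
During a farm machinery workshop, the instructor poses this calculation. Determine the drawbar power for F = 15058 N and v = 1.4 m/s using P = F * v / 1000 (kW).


P = F * v / 1000
  = 15058 * 1.4 / 1000
  = 21081.20 / 1000
  = 21.08 kW


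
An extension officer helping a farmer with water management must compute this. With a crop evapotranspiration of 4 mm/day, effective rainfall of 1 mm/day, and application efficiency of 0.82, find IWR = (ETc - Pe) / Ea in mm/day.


IWR = (ETc - Pe) / Ea
    = (4 - 1) / 0.82
    = 3 / 0.82
    = 3.66 mm/day


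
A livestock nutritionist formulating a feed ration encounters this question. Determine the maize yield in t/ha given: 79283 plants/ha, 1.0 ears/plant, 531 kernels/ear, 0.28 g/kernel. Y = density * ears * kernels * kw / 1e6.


Y = density * ears * kernels * kw
  = 79283 * 1.0 * 531 * 0.28 g/ha
  = 11787796.44 g/ha
  = 11787.80 kg/ha = 11.79 t/ha


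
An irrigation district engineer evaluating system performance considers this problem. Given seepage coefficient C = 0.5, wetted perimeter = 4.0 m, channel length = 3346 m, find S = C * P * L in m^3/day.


S = C * P * L
  = 0.5 * 4.0 * 3346
  = 6692 m^3/day


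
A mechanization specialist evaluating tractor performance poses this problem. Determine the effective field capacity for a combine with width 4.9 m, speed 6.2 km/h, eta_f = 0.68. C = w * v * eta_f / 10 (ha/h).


C = w * v * eta_f / 10
  = 4.9 * 6.2 * 0.68 / 10
  = 20.66 / 10
  = 2.07 ha/h


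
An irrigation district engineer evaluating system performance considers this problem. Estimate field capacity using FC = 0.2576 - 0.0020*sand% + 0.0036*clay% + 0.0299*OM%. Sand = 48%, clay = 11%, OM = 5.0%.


FC = 0.2576 - 0.0020*48 + 0.0036*11 + 0.0299*5.0
   = 0.2576 - 0.0960 + 0.0396 + 0.1495
   = 0.3507


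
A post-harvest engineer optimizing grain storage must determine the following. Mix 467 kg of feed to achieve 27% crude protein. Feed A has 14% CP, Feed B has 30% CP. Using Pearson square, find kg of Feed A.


parts_A = CP_b - target = 30 - 27 = 3
parts_B = target - CP_a = 27 - 14 = 13
total_parts = 3 + 13 = 16
Feed A = 467 * 3 / 16 = 87.56 kg
Feed B = 467 * 13 / 16 = 379.44 kg

87.56 kg


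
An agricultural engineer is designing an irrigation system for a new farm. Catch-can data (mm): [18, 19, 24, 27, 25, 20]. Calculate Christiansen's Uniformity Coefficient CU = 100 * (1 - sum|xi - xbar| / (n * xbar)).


xbar = 133 / 6 = 22.167
sum|xi - xbar| = 19
CU = 100 * (1 - 19 / (6 * 22.167))
   = 100 * (1 - 0.1429)
   = 85.71%


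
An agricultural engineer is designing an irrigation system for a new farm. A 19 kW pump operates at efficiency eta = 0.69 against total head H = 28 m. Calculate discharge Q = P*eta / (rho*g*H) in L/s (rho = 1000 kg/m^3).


Q = (P * 1000 * eta) / (rho * g * H)
  = (19 * 1000 * 0.69) / (1000 * 9.81 * 28)
  = 13110 / 274680
  = 0.04773 m^3/s = 47.73 L/s


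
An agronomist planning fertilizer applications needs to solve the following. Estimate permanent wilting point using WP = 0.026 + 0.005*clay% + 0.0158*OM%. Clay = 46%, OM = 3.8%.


WP = 0.026 + 0.005*46 + 0.0158*3.8
   = 0.026 + 0.2300 + 0.0600
   = 0.3160


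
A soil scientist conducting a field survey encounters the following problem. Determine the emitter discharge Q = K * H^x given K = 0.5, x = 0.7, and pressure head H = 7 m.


Q = K * H^x
  = 0.5 * 7^0.7
  = 0.5 * 3.9045
  = 1.95 L/h


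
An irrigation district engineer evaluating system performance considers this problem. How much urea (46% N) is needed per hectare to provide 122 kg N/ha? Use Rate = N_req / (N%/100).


Rate = N_required / (N_content / 100)
     = 122 / (46 / 100)
     = 122 / 0.46
     = 265.22 kg/ha


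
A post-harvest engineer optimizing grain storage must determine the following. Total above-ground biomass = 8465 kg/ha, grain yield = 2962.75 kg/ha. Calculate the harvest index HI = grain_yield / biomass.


HI = grain_yield / biomass
   = 2962.75 / 8465
   = 0.35


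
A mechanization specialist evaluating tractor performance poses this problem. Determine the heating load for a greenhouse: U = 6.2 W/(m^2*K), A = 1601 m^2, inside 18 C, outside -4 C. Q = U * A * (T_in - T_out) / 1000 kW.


dT = 18 - (-4) = 22 K
Q = U * A * dT
  = 6.2 * 1601 * 22
  = 218376.40 W = 218.38 kW


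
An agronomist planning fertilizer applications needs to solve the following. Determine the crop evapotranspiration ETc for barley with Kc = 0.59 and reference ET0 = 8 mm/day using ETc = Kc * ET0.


ETc = Kc * ET0
    = 0.59 * 8
    = 4.72 mm/day


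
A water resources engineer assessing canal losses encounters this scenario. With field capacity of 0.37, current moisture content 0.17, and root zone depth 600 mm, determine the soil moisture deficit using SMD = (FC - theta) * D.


SMD = (FC - theta) * D
    = (0.37 - 0.17) * 600
    = 0.200 * 600
    = 120 mm


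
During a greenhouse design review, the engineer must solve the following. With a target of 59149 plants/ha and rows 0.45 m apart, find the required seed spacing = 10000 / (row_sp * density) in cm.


spacing = 10000 / (row_sp * density)
        = 10000 / (0.45 * 59149)
        = 10000 / 26617.05
        = 0.37570 m = 37.57 cm


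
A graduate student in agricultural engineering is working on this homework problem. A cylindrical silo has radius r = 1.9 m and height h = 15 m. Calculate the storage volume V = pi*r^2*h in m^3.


V = pi * r^2 * h
  = pi * 1.9^2 * 15
  = pi * 3.61 * 15
  = 170.12 m^3


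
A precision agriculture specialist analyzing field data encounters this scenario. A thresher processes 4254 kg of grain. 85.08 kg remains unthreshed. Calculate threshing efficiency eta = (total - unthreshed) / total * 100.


eta = (total - unthreshed) / total * 100
    = (4254 - 85.08) / 4254 * 100
    = 4168.92 / 4254 * 100
    = 98%
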